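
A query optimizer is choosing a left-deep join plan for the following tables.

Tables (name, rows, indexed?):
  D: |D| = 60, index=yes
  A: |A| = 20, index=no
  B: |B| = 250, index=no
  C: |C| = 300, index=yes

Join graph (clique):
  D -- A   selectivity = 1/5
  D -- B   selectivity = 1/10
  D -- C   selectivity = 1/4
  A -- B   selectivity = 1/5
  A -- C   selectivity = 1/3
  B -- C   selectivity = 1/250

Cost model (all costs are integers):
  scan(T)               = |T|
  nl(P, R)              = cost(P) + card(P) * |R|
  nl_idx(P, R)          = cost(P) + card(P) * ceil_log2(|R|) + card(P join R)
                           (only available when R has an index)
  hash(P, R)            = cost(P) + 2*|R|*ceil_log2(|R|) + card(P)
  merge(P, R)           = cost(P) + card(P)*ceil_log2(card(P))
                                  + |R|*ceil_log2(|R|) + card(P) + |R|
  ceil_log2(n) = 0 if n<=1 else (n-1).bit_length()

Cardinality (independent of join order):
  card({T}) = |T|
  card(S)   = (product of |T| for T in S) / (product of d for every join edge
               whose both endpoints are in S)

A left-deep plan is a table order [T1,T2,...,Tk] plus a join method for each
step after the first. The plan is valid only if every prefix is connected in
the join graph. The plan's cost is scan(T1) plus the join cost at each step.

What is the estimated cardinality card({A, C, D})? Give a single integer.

Tables in S: A(20), C(300), D(60)
Edges inside S: D-A(d=5), D-C(d=4), A-C(d=3)
numerator = 20 * 300 * 60 = 360000
denominator = 5 * 4 * 3 = 60
card(S) = 360000 / 60 = 6000

6000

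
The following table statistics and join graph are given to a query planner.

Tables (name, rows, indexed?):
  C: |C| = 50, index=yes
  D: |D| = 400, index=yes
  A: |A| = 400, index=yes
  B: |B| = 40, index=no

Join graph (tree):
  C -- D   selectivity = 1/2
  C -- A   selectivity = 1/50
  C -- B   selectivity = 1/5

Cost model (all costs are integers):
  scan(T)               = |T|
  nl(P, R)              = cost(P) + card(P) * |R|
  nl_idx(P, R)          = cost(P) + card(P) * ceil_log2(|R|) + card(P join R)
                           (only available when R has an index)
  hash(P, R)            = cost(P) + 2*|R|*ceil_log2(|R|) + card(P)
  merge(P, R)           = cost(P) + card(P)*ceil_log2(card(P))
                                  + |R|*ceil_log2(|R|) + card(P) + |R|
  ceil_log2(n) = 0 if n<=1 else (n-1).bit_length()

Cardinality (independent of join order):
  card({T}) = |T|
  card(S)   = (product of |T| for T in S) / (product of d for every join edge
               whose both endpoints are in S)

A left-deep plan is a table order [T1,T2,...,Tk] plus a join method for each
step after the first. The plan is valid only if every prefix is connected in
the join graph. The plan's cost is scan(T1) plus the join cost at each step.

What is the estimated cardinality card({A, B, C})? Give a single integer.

3200

Tables in S: A(400), B(40), C(50)
Edges inside S: C-A(d=50), C-B(d=5)
numerator = 400 * 40 * 50 = 800000
denominator = 50 * 5 = 250
card(S) = 800000 / 250 = 3200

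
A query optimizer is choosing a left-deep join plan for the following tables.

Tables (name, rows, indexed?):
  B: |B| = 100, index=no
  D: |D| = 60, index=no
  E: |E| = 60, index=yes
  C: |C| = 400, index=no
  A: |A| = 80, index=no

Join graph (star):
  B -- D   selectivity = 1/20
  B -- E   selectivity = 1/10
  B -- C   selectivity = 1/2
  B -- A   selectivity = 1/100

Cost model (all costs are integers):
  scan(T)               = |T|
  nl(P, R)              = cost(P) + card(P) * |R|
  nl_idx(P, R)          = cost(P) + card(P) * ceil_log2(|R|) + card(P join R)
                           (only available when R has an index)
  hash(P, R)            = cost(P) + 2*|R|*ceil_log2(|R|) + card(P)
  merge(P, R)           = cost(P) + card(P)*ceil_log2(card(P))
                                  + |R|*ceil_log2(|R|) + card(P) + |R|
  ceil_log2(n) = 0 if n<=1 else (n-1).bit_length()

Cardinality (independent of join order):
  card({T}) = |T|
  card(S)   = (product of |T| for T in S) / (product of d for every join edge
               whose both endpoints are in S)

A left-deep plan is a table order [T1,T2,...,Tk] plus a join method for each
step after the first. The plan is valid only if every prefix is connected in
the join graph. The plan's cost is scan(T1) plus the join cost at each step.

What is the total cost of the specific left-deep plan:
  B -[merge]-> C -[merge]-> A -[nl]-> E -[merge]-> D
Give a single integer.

step 1: scan B: cost=100, card=100
step 2: join C via merge
    card(P join C) = 100*400/(2) = 20000
    cost = 100 + 100*7 + 400*9 + 100 + 400 = 4900
step 3: join A via merge
    card(P join A) = 20000*80/(100) = 16000
    cost = 4900 + 20000*15 + 80*7 + 20000 + 80 = 325540
step 4: join E via nl
    card(P join E) = 16000*60/(10) = 96000
    cost = 325540 + 16000*60 = 1285540
step 5: join D via merge
    card(P join D) = 96000*60/(20) = 288000
    cost = 1285540 + 96000*17 + 60*6 + 96000 + 60 = 3013960

3013960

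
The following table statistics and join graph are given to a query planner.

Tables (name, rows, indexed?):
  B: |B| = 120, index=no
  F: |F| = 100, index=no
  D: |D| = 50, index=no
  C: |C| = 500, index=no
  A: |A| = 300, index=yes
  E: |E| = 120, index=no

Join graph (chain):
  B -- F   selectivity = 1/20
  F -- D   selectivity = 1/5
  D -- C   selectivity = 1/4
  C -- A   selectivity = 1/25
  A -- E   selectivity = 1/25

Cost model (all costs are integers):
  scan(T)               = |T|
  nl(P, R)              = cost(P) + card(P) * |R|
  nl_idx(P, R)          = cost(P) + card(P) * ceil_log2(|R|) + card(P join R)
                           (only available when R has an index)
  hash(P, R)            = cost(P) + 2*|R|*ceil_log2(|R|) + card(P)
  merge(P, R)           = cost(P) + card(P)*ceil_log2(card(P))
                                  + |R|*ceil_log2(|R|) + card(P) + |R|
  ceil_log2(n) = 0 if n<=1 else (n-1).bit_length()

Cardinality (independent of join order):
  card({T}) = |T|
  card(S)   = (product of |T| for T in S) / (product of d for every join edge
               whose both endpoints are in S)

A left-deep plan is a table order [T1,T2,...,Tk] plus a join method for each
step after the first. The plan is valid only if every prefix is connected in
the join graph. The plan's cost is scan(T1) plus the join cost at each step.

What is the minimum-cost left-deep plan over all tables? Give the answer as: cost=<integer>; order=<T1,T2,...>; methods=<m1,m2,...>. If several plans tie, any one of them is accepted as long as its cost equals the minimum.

Selinger DP (subsets sized 1..n):
  {B}: scan cost=120, card=120
  {F}: scan cost=100, card=100
  {D}: scan cost=50, card=50
  {C}: scan cost=500, card=500
  {A}: scan cost=300, card=300
  {E}: scan cost=120, card=120
  {BF}: card=600; try (F,hash)→1640, (B,merge)→1860, (F,merge)→1880, (B,hash)→1880, (B,nl)→12100, (F,nl)→12120; best=1640 via (F,hash)
  {DF}: card=1000; try (D,hash)→800, (F,merge)→1200, (D,merge)→1250, (F,hash)→1500, (F,nl)→5050, (D,nl)→5100; best=800 via (D,hash)
  {CD}: card=6250; try (D,hash)→1600, (C,merge)→5400, (D,merge)→5850, (C,hash)→9100, (C,nl)→25050, (D,nl)→25500; best=1600 via (D,hash)
  {AC}: card=6000; try (A,hash)→6400, (C,merge)→8300, (A,merge)→8500, (C,hash)→9600, (A,nl_idx)→11000, (C,nl)→150300 …(+1); best=6400 via (A,hash)
  {AE}: card=1440; try (E,hash)→2280, (A,nl_idx)→2640, (A,merge)→4080, (E,merge)→4260, (A,hash)→5640, (A,nl)→36120 …(+1); best=2280 via (E,hash)
  {BDF}: card=6000; try (D,hash)→2840, (B,hash)→3480, (D,merge)→8590, (B,merge)→12760, (D,nl)→31640, (B,nl)→120800; best=2840 via (D,hash)
  {CDF}: card=125000; try (F,hash)→9250, (C,hash)→10800, (C,merge)→16800, (F,merge)→89900, (C,nl)→500800, (F,nl)→626600; best=9250 via (F,hash)
  {ACD}: card=75000; try (D,hash)→13000, (A,hash)→13250, (D,merge)→90750, (A,merge)→92100, (A,nl_idx)→132850, (D,nl)→306400 …(+1); best=13000 via (D,hash)
  {ACE}: card=28800; try (C,hash)→12720, (E,hash)→14080, (C,merge)→24560, (E,merge)→91360, (C,nl)→722280, (E,nl)→726400; best=12720 via (C,hash)
  {BCDF}: card=750000; try (C,hash)→17840, (C,merge)→91840, (B,hash)→135930, (B,merge)→2260210, (C,nl)→3002840, (B,nl)→15009250; best=17840 via (C,hash)
  {ACDF}: card=1500000; try (F,hash)→89400, (A,hash)→139650, (F,merge)→1363800, (A,merge)→2262250, (A,nl_idx)→2634250, (F,nl)→7513000 …(+1); best=89400 via (F,hash)
  {ACDE}: card=360000; try (D,hash)→42120, (E,hash)→89680, (D,merge)→473870, (E,merge)→1363960, (D,nl)→1452720, (E,nl)→9013000; best=42120 via (D,hash)
  {ABCDF}: card=9000000; try (A,hash)→773240, (B,hash)→1591080, (A,nl_idx)→15767840, (A,merge)→15770840, (B,merge)→33090360, (B,nl)→180089400 …(+1); best=773240 via (A,hash)
  {ACDEF}: card=7200000; try (F,hash)→403520, (E,hash)→1591080, (F,merge)→7242920, (E,merge)→33090360, (F,nl)→36042120, (E,nl)→180089400; best=403520 via (F,hash)
  {ABCDEF}: card=43200000; try (B,hash)→7605200, (E,hash)→9774920, (B,merge)→173204480, (E,merge)→225774200, (B,nl)→864403520, (E,nl)→1080773240; best=7605200 via (B,hash)

cost=7605200; order=A,E,C,D,F,B; methods=hash,hash,hash,hash,hash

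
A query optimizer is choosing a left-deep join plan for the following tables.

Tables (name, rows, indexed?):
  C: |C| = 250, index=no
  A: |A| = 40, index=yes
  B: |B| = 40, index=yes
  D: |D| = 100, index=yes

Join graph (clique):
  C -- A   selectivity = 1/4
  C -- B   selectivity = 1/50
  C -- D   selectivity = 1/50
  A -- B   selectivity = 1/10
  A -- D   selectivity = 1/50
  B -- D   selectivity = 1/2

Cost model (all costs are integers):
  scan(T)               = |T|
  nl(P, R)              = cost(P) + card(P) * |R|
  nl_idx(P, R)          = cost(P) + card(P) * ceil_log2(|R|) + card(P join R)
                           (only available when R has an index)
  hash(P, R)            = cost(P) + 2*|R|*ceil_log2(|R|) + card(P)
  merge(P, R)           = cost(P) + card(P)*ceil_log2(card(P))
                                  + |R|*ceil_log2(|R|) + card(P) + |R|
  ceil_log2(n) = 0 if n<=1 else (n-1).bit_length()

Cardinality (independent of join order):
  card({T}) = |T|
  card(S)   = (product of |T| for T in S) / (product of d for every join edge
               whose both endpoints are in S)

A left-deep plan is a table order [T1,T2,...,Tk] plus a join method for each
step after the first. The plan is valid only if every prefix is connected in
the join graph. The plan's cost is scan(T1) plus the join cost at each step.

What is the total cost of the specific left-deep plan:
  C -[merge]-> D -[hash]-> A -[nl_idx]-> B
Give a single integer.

step 1: scan C: cost=250, card=250
step 2: join D via merge
    card(P join D) = 250*100/(50) = 500
    cost = 250 + 250*8 + 100*7 + 250 + 100 = 3300
step 3: join A via hash
    card(P join A) = 500*40/(4*50) = 100
    cost = 3300 + 2*40*6 + 500 = 4280
step 4: join B via nl_idx
    card(P join B) = 100*40/(50*10*2) = 4
    cost = 4280 + 100*6 + 4 = 4884

4884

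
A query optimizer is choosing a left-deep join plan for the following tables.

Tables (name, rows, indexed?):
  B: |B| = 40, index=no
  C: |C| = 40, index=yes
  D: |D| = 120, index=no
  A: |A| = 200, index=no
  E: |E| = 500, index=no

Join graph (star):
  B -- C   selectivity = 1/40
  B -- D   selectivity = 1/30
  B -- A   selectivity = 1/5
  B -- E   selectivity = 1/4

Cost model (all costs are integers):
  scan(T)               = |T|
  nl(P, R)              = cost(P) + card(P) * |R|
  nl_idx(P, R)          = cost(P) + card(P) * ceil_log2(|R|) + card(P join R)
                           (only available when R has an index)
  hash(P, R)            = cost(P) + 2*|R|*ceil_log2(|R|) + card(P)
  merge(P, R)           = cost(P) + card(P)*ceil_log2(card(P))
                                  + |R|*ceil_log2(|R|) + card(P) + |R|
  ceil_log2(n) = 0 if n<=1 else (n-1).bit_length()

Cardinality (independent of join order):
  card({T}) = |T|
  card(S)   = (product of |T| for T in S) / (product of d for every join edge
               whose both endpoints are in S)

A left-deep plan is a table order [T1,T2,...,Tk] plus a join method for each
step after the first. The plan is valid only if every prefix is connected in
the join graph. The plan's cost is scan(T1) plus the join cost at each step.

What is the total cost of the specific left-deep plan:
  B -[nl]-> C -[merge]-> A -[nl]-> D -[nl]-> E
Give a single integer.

3395720

step 1: scan B: cost=40, card=40
step 2: join C via nl
    card(P join C) = 40*40/(40) = 40
    cost = 40 + 40*40 = 1640
step 3: join A via merge
    card(P join A) = 40*200/(5) = 1600
    cost = 1640 + 40*6 + 200*8 + 40 + 200 = 3720
step 4: join D via nl
    card(P join D) = 1600*120/(30) = 6400
    cost = 3720 + 1600*120 = 195720
step 5: join E via nl
    card(P join E) = 6400*500/(4) = 800000
    cost = 195720 + 6400*500 = 3395720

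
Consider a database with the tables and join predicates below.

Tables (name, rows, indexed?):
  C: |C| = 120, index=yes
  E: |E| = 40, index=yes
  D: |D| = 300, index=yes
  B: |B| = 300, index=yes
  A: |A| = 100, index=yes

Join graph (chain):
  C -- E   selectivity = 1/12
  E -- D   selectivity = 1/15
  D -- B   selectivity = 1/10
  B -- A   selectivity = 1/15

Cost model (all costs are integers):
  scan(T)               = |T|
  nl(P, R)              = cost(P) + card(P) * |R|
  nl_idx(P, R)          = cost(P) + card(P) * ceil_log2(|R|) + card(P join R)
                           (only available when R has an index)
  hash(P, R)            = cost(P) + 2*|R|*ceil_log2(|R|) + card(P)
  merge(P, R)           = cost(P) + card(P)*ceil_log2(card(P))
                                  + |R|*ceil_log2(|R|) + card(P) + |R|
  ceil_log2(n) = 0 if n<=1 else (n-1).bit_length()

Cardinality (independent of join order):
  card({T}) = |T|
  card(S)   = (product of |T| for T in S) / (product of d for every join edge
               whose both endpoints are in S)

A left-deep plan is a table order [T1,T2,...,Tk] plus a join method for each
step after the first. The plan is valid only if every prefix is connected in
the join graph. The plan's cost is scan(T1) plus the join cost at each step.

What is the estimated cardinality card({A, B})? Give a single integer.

2000

Tables in S: A(100), B(300)
Edges inside S: B-A(d=15)
numerator = 100 * 300 = 30000
denominator = 15 = 15
card(S) = 30000 / 15 = 2000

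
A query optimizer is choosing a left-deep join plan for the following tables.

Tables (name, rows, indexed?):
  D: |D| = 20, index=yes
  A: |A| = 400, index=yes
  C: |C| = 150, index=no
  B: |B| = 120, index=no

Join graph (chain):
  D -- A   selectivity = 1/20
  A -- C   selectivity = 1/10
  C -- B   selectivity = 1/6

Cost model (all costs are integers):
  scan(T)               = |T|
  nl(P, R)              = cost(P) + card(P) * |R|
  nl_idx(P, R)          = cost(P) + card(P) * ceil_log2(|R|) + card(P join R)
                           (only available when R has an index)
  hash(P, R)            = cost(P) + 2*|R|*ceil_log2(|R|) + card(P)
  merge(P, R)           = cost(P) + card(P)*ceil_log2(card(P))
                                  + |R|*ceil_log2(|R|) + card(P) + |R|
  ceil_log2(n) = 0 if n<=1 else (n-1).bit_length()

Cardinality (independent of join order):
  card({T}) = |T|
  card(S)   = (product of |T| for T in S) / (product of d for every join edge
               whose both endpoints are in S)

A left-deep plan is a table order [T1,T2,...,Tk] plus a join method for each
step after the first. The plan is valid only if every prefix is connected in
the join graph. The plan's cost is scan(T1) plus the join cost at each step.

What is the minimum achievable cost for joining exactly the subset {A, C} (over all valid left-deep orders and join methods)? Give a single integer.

3200

Selinger DP over subsets of {A,C}:
  {A}: scan cost=400, card=400
  {C}: scan cost=150, card=150
  {AC}: card=6000; try (C,hash)→3200, (A,merge)→5500, (C,merge)→5750, (A,hash)→7500, (A,nl_idx)→7500, (A,nl)→60150 …(+1); best=3200 via (C,hash)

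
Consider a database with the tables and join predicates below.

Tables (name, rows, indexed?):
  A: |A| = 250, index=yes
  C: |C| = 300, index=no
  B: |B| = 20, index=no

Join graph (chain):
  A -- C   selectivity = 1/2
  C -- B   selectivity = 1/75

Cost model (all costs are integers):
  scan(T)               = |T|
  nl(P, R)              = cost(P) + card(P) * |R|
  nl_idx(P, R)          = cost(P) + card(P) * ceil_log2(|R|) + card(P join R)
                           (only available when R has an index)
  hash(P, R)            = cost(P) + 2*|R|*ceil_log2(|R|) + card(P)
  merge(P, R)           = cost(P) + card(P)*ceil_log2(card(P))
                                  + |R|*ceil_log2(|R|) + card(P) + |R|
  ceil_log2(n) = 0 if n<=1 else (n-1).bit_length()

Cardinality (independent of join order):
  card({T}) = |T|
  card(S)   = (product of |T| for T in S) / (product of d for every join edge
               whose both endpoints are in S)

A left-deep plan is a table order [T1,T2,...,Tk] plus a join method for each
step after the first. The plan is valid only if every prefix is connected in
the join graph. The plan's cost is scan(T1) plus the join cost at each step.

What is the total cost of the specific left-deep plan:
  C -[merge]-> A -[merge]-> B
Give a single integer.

step 1: scan C: cost=300, card=300
step 2: join A via merge
    card(P join A) = 300*250/(2) = 37500
    cost = 300 + 300*9 + 250*8 + 300 + 250 = 5550
step 3: join B via merge
    card(P join B) = 37500*20/(75) = 10000
    cost = 5550 + 37500*16 + 20*5 + 37500 + 20 = 643170

643170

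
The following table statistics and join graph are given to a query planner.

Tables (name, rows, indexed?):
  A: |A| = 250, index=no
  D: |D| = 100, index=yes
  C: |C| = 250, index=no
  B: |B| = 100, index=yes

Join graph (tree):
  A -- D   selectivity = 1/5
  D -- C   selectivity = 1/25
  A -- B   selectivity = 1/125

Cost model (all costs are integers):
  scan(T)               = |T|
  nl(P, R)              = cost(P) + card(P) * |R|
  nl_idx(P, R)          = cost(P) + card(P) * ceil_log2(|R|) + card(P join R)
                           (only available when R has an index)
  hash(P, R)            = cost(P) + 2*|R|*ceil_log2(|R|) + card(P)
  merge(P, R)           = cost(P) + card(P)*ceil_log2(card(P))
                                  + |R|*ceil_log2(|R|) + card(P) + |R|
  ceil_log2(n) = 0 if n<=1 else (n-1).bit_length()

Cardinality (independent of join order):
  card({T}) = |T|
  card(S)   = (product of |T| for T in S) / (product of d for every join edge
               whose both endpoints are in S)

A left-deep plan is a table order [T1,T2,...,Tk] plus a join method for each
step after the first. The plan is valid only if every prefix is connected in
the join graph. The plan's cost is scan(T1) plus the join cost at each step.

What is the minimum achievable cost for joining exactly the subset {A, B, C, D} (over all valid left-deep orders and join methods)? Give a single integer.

11500

Selinger DP over subsets of {A,B,C,D}:
  {A}: scan cost=250, card=250
  {D}: scan cost=100, card=100
  {C}: scan cost=250, card=250
  {B}: scan cost=100, card=100
  {AD}: card=5000; try (D,hash)→1900, (A,merge)→3150, (D,merge)→3300, (A,hash)→4200, (D,nl_idx)→7000, (A,nl)→25100 …(+1); best=1900 via (D,hash)
  {AB}: card=200; try (B,hash)→1900, (B,nl_idx)→2200, (A,merge)→3150, (B,merge)→3300, (A,hash)→4200, (A,nl)→25100 …(+1); best=1900 via (B,hash)
  {CD}: card=1000; try (D,hash)→1900, (D,nl_idx)→3000, (C,merge)→3150, (D,merge)→3300, (C,hash)→4200, (C,nl)→25100 …(+1); best=1900 via (D,hash)
  {ACD}: card=50000; try (A,hash)→6900, (C,hash)→10900, (A,merge)→15150, (C,merge)→74150, (A,nl)→251900, (C,nl)→1251900; best=6900 via (A,hash)
  {ABD}: card=4000; try (D,hash)→3500, (D,merge)→4500, (D,nl_idx)→7300, (B,hash)→8300, (D,nl)→21900, (B,nl_idx)→40900 …(+2); best=3500 via (D,hash)
  {ABCD}: card=40000; try (C,hash)→11500, (C,merge)→57750, (B,hash)→58300, (B,nl_idx)→396900, (B,merge)→857700, (C,nl)→1003500 …(+1); best=11500 via (C,hash)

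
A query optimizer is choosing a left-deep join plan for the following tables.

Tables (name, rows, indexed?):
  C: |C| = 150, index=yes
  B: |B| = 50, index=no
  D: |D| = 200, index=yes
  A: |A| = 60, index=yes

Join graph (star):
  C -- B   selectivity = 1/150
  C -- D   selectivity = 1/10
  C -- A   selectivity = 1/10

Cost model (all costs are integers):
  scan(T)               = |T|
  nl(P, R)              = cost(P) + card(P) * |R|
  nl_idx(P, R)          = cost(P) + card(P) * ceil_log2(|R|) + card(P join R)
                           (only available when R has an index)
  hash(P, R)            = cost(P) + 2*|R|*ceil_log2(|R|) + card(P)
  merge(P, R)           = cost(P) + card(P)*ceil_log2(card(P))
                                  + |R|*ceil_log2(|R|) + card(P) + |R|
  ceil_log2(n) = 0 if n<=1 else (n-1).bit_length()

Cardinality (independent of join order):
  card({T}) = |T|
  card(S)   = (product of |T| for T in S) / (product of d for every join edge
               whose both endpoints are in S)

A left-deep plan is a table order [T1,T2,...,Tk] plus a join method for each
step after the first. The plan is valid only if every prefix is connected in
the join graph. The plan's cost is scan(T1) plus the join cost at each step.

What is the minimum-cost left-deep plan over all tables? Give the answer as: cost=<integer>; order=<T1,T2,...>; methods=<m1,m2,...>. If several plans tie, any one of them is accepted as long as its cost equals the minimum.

Selinger DP (subsets sized 1..n):
  {C}: scan cost=150, card=150
  {B}: scan cost=50, card=50
  {D}: scan cost=200, card=200
  {A}: scan cost=60, card=60
  {BC}: card=50; try (C,nl_idx)→500, (B,hash)→900, (C,merge)→1750, (B,merge)→1850, (C,hash)→2500, (C,nl)→7550 …(+1); best=500 via (C,nl_idx)
  {CD}: card=3000; try (C,hash)→2800, (D,merge)→3300, (C,merge)→3350, (D,hash)→3500, (D,nl_idx)→4350, (C,nl_idx)→4800 …(+2); best=2800 via (C,hash)
  {AC}: card=900; try (A,hash)→1020, (C,nl_idx)→1440, (C,merge)→1830, (A,merge)→1920, (A,nl_idx)→1950, (C,hash)→2520 …(+2); best=1020 via (A,hash)
  {BCD}: card=1000; try (D,nl_idx)→1900, (D,merge)→2650, (D,hash)→3750, (B,hash)→6400, (D,nl)→10500, (B,merge)→42150 …(+1); best=1900 via (D,nl_idx)
  {ABC}: card=300; try (A,nl_idx)→1100, (A,hash)→1270, (A,merge)→1270, (B,hash)→2520, (A,nl)→3500, (B,merge)→11270 …(+1); best=1100 via (A,nl_idx)
  {ACD}: card=18000; try (D,hash)→5120, (A,hash)→6520, (D,merge)→12720, (D,nl_idx)→26220, (A,nl_idx)→38800, (A,merge)→42220 …(+2); best=5120 via (D,hash)
  {ABCD}: card=6000; try (A,hash)→3620, (D,hash)→4600, (D,merge)→5900, (D,nl_idx)→9500, (A,merge)→13320, (A,nl_idx)→13900 …(+5); best=3620 via (A,hash)

cost=3620; order=B,C,D,A; methods=nl_idx,nl_idx,hash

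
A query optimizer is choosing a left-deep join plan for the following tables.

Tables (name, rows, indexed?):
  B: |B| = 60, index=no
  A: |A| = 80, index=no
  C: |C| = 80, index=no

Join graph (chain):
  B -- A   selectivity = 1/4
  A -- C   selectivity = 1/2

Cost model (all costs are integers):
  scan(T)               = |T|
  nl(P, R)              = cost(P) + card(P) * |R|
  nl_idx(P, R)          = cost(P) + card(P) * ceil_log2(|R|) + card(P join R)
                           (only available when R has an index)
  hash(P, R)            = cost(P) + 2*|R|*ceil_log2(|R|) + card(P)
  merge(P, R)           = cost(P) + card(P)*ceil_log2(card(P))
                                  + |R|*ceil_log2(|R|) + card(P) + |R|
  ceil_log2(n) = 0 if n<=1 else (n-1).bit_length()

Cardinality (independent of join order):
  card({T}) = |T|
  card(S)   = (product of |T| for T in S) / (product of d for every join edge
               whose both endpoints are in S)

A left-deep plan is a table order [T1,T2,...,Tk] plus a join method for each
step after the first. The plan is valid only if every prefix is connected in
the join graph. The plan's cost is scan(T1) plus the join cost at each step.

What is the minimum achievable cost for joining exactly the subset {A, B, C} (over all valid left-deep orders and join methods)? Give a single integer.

3200

Selinger DP over subsets of {A,B,C}:
  {B}: scan cost=60, card=60
  {A}: scan cost=80, card=80
  {C}: scan cost=80, card=80
  {AB}: card=1200; try (B,hash)→880, (A,merge)→1120, (B,merge)→1140, (A,hash)→1240, (A,nl)→4860, (B,nl)→4880; best=880 via (B,hash)
  {AC}: card=3200; try (C,hash)→1280, (A,hash)→1280, (C,merge)→1360, (A,merge)→1360, (C,nl)→6480, (A,nl)→6480; best=1280 via (C,hash)
  {ABC}: card=48000; try (C,hash)→3200, (B,hash)→5200, (C,merge)→15920, (B,merge)→43300, (C,nl)→96880, (B,nl)→193280; best=3200 via (C,hash)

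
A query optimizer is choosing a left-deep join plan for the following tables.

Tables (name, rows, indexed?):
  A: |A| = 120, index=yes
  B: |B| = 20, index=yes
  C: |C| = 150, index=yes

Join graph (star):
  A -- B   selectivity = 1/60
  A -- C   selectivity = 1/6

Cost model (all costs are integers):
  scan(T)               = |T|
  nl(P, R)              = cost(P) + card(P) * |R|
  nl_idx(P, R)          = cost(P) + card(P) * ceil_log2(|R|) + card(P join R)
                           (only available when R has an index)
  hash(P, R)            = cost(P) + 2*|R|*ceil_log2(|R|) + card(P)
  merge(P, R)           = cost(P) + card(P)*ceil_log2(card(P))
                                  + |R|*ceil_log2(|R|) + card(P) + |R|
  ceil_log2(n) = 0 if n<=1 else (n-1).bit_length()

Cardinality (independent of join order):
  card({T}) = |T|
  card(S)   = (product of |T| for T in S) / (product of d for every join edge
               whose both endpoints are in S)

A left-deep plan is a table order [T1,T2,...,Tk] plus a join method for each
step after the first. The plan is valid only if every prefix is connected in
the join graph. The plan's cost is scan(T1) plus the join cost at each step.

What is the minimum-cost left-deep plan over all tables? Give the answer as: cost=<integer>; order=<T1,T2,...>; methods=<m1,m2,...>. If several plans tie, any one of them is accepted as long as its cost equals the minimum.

cost=1520; order=B,A,C; methods=nl_idx,nl_idx

Selinger DP (subsets sized 1..n):
  {A}: scan cost=120, card=120
  {B}: scan cost=20, card=20
  {C}: scan cost=150, card=150
  {AB}: card=40; try (A,nl_idx)→200, (B,hash)→440, (B,nl_idx)→760, (A,merge)→1100, (B,merge)→1200, (A,hash)→1720 …(+2); best=200 via (A,nl_idx)
  {AC}: card=3000; try (A,hash)→1980, (C,merge)→2430, (A,merge)→2460, (C,hash)→2640, (C,nl_idx)→4080, (A,nl_idx)→4200 …(+2); best=1980 via (A,hash)
  {ABC}: card=1000; try (C,nl_idx)→1520, (C,merge)→1830, (C,hash)→2640, (B,hash)→5180, (C,nl)→6200, (B,nl_idx)→17980 …(+2); best=1520 via (C,nl_idx)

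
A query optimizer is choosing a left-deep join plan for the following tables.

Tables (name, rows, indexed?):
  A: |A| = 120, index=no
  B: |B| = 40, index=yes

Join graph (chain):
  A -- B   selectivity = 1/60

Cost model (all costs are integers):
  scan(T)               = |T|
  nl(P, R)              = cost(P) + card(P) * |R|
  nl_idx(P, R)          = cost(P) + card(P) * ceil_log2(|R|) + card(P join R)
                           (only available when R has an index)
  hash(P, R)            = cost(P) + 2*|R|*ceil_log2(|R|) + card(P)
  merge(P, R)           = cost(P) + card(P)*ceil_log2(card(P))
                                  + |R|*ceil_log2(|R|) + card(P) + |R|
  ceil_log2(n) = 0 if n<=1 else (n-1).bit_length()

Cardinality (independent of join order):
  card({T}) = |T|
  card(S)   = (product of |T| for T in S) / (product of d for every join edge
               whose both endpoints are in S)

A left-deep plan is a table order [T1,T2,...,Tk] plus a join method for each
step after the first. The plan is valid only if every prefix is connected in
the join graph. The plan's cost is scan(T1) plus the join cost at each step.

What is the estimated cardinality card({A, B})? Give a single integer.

Tables in S: A(120), B(40)
Edges inside S: A-B(d=60)
numerator = 120 * 40 = 4800
denominator = 60 = 60
card(S) = 4800 / 60 = 80

80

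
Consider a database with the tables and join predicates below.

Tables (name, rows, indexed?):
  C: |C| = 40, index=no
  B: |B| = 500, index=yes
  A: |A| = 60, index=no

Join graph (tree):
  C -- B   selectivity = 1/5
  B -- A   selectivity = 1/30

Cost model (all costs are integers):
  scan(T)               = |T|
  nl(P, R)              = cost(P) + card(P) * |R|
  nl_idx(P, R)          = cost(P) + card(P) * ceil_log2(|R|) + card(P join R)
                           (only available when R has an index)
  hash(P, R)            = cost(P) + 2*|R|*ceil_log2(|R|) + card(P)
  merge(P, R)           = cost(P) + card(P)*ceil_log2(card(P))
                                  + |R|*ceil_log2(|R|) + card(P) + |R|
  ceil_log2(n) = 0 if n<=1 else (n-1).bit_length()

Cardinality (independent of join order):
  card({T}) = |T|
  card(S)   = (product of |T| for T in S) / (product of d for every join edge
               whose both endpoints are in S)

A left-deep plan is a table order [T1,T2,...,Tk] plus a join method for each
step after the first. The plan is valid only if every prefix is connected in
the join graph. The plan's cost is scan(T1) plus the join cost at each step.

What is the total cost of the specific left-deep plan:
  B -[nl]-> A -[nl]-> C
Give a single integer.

70500

step 1: scan B: cost=500, card=500
step 2: join A via nl
    card(P join A) = 500*60/(30) = 1000
    cost = 500 + 500*60 = 30500
step 3: join C via nl
    card(P join C) = 1000*40/(5) = 8000
    cost = 30500 + 1000*40 = 70500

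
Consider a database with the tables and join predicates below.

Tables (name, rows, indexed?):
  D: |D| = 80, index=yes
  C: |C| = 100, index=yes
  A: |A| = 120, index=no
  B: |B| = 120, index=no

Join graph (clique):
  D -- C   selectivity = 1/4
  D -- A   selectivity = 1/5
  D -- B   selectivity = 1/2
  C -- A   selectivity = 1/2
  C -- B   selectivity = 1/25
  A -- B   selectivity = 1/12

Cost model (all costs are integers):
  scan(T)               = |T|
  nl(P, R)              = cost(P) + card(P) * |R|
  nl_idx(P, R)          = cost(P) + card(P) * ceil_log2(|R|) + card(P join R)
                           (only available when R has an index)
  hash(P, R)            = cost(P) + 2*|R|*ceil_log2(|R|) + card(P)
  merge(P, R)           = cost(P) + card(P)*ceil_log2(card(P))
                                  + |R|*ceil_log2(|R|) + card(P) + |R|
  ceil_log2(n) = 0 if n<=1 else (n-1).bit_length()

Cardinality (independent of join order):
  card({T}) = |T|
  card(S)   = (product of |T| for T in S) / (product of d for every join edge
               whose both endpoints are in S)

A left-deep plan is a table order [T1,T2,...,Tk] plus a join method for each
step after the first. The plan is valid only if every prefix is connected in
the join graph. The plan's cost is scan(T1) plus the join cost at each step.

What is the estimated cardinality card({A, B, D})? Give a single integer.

Tables in S: A(120), B(120), D(80)
Edges inside S: D-A(d=5), D-B(d=2), A-B(d=12)
numerator = 120 * 120 * 80 = 1152000
denominator = 5 * 2 * 12 = 120
card(S) = 1152000 / 120 = 9600

9600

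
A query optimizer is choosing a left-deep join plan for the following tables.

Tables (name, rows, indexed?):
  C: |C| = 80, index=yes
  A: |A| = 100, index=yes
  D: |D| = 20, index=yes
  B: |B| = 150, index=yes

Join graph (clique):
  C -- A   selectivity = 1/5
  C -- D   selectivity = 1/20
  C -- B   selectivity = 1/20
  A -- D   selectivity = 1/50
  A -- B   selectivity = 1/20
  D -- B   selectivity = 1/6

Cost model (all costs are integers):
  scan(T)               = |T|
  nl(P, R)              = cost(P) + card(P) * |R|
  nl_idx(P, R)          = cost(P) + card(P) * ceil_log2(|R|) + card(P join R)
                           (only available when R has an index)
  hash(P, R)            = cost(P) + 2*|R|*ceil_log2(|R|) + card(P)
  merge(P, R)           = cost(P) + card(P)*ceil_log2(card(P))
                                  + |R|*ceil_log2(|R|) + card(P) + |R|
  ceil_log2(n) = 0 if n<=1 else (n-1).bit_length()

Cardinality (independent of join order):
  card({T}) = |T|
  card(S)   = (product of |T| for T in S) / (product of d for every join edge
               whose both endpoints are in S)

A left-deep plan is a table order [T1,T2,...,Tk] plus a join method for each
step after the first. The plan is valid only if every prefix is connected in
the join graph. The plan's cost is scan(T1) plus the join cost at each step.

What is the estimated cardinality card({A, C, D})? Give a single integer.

32

Tables in S: A(100), C(80), D(20)
Edges inside S: C-A(d=5), C-D(d=20), A-D(d=50)
numerator = 100 * 80 * 20 = 160000
denominator = 5 * 20 * 50 = 5000
card(S) = 160000 / 5000 = 32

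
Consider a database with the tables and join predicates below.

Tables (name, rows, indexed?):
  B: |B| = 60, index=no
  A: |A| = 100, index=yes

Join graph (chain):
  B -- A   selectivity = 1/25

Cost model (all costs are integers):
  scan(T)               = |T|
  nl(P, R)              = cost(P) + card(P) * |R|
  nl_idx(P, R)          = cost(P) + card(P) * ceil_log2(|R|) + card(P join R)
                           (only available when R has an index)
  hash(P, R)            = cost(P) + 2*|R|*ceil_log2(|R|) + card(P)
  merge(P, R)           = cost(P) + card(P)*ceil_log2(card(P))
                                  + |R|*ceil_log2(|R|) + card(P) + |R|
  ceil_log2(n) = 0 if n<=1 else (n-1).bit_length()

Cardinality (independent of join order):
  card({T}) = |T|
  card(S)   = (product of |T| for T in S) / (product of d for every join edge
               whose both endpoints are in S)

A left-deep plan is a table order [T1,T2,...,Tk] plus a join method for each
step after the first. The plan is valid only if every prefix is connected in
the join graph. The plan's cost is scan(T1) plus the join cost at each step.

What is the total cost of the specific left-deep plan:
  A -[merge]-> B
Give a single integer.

step 1: scan A: cost=100, card=100
step 2: join B via merge
    card(P join B) = 100*60/(25) = 240
    cost = 100 + 100*7 + 60*6 + 100 + 60 = 1320

1320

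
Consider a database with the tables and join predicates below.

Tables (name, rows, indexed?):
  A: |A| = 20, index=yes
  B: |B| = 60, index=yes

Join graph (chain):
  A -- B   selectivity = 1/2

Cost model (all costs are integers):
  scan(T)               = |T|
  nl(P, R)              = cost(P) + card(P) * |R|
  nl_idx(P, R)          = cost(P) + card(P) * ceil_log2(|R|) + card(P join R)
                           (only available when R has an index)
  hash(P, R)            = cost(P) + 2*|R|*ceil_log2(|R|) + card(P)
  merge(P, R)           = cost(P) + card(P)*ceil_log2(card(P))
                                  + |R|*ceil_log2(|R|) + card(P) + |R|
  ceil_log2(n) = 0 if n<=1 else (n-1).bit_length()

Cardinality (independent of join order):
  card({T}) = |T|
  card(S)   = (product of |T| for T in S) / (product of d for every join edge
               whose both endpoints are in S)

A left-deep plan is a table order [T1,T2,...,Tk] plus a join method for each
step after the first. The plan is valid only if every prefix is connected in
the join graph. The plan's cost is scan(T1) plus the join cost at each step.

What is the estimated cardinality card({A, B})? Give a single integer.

600

Tables in S: A(20), B(60)
Edges inside S: A-B(d=2)
numerator = 20 * 60 = 1200
denominator = 2 = 2
card(S) = 1200 / 2 = 600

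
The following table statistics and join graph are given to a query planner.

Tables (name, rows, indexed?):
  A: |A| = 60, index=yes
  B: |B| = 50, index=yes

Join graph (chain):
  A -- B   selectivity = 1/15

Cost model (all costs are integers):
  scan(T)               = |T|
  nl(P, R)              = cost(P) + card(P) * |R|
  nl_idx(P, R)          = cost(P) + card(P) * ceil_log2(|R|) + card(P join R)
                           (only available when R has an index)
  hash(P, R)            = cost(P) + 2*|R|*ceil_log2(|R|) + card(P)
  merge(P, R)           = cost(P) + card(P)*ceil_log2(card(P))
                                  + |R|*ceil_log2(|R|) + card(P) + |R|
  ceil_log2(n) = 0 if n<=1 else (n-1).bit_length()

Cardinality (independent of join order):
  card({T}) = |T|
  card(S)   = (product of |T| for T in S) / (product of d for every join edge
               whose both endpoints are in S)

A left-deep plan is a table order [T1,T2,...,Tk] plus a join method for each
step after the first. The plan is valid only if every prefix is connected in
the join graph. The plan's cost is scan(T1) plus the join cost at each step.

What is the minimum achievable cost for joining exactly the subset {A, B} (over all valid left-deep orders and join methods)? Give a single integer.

Selinger DP over subsets of {A,B}:
  {A}: scan cost=60, card=60
  {B}: scan cost=50, card=50
  {AB}: card=200; try (A,nl_idx)→550, (B,nl_idx)→620, (B,hash)→720, (A,hash)→820, (A,merge)→820, (B,merge)→830 …(+2); best=550 via (A,nl_idx)

550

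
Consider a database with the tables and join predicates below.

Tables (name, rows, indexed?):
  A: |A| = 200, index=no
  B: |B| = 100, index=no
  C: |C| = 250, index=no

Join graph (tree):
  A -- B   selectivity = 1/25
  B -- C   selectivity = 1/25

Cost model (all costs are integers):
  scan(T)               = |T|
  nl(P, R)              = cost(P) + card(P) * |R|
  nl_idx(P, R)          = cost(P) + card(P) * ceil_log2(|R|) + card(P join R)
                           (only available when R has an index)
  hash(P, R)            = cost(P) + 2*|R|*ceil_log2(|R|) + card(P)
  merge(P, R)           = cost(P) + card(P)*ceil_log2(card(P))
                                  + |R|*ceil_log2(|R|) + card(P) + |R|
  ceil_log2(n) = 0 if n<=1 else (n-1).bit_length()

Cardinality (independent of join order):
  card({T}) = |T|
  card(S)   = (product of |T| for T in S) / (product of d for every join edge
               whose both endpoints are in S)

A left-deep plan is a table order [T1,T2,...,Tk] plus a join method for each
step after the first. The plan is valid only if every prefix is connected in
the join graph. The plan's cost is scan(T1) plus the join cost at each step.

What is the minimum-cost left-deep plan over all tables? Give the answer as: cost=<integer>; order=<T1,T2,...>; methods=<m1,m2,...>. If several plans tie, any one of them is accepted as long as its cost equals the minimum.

cost=6100; order=C,B,A; methods=hash,hash

Selinger DP (subsets sized 1..n):
  {A}: scan cost=200, card=200
  {B}: scan cost=100, card=100
  {C}: scan cost=250, card=250
  {AB}: card=800; try (B,hash)→1800, (A,merge)→2700, (B,merge)→2800, (A,hash)→3400, (A,nl)→20100, (B,nl)→20200; best=1800 via (B,hash)
  {BC}: card=1000; try (B,hash)→1900, (C,merge)→3150, (B,merge)→3300, (C,hash)→4200, (C,nl)→25100, (B,nl)→25250; best=1900 via (B,hash)
  {ABC}: card=8000; try (A,hash)→6100, (C,hash)→6600, (C,merge)→12850, (A,merge)→14700, (C,nl)→201800, (A,nl)→201900; best=6100 via (A,hash)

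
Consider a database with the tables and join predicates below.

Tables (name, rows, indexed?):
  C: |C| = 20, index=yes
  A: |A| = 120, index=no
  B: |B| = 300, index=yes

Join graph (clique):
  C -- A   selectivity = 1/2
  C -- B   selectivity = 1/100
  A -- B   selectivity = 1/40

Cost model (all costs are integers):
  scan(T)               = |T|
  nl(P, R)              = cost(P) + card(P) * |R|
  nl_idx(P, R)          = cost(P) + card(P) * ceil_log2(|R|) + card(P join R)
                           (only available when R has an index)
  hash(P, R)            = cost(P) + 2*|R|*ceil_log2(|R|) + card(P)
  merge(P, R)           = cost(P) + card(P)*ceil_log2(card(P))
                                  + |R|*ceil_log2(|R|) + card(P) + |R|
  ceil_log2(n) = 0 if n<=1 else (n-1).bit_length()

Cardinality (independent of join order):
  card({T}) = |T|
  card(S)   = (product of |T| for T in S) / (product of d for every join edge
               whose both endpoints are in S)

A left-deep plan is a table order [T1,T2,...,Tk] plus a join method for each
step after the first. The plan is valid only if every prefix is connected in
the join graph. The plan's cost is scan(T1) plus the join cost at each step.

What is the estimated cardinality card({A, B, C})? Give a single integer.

90

Tables in S: A(120), B(300), C(20)
Edges inside S: C-A(d=2), C-B(d=100), A-B(d=40)
numerator = 120 * 300 * 20 = 720000
denominator = 2 * 100 * 40 = 8000
card(S) = 720000 / 8000 = 90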